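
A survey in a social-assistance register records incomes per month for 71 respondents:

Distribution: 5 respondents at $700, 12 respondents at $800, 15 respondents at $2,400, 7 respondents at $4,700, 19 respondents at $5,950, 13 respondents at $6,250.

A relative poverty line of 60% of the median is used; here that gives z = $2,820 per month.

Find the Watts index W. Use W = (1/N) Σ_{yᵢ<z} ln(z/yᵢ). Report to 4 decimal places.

0.3451

Below z: 5×$700, 12×$800, 15×$2,400 (q = 32 of N = 71).
ln(z/y) terms: ln(2820/700) = 1.3934 (×5); ln(2820/800) = 1.2599 (×12); ln(2820/2400) = 0.1613 (×15).
W = 24.504647 / 71 = 0.3451.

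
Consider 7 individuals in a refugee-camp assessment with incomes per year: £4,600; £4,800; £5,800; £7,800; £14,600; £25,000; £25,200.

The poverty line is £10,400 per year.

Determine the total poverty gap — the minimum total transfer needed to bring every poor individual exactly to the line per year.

Incomes under z: £4,600, £4,800, £5,800, £7,800 (q = 4 of N = 7).
Individual gaps: 10400−4600 = 5800; 10400−4800 = 5600; 10400−5800 = 4600; 10400−7800 = 2600.
Aggregate gap = £18,600.

£18,600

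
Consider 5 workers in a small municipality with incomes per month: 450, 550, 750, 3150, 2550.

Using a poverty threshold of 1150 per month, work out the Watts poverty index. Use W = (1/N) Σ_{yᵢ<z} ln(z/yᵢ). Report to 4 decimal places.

0.4207

Below z: 450, 550, 750 (q = 3 of N = 5).
ln(z/y) terms: ln(1150/450) = 0.9383; ln(1150/550) = 0.7376; ln(1150/750) = 0.4274.
W = 2.103313 / 5 = 0.4207.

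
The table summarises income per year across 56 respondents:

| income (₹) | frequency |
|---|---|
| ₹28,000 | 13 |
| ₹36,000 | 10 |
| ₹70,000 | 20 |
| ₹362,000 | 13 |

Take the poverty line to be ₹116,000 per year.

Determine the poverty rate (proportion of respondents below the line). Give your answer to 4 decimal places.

0.7679

43 of the 56 respondents have income below ₹116,000.
H = 43/56 = 0.7679.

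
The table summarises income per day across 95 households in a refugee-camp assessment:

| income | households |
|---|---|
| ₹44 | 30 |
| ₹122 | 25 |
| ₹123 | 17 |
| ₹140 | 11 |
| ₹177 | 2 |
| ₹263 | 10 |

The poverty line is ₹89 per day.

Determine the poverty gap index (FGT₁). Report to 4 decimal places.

Poor units: 30×₹44 (q = 30 of N = 95).
Gap ratios (z−y)/z: (89−44)/89 = 0.5056 (×30).
Sum of shortfalls = 15.168539; P₁ averages over all N: 15.168539 / 95 = 0.1597.

0.1597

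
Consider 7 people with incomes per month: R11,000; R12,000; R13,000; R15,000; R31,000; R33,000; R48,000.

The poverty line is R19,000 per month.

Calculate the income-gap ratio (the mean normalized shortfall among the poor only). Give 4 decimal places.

Below the line: R11,000, R12,000, R13,000, R15,000 (q = 4 of N = 7).
Relative gaps: 0.4211, 0.3684, 0.3158, 0.2105; sum = 1.315789.
The income-gap ratio divides by q (the poor only): 1.315789 / 4 = 0.3289.

0.3289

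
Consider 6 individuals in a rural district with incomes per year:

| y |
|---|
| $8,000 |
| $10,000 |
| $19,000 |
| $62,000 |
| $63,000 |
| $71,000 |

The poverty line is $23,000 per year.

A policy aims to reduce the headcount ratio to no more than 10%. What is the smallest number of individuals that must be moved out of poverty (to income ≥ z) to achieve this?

3

Currently q = 3 of N = 6 are below the line (H = 0.500).
A headcount ratio of at most 10% allows at most ⌊0.10 × 6⌋ = 0 poor individuals.
So at least 3 − 0 = 3 must be lifted.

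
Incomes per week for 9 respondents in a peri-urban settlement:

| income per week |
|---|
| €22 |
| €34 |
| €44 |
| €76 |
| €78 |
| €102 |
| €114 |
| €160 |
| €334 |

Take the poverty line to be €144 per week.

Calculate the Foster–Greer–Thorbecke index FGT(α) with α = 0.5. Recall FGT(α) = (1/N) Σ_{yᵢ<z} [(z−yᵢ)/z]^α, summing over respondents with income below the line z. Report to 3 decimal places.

Below the line: €22, €34, €44, €76, €78, €102, €114 (q = 7 of N = 9).
Relative gaps: (144−22)/144 = 0.8472; (144−34)/144 = 0.7639; (144−44)/144 = 0.6944; (144−76)/144 = 0.4722; (144−78)/144 = 0.4583; (144−102)/144 = 0.2917; (144−114)/144 = 0.2083.
Raised to α = 0.5: 0.92045; 0.87401; 0.83333; 0.68718; 0.67700; 0.54006; 0.45644.
Sum = 4.988472; FGT(0.5) = 4.988472 / 9 = 0.554.

0.554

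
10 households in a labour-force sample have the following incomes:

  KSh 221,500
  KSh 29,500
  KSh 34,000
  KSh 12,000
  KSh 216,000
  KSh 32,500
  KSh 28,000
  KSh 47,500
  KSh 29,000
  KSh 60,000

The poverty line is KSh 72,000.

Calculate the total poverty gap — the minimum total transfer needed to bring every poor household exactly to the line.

Incomes under z: KSh 12,000, KSh 28,000, KSh 29,000, KSh 29,500, KSh 32,500, KSh 34,000, KSh 47,500, KSh 60,000 (q = 8 of N = 10).
Individual gaps: 72000−12000 = 60000; 72000−28000 = 44000; 72000−29000 = 43000; 72000−29500 = 42500; 72000−32500 = 39500; 72000−34000 = 38000; 72000−47500 = 24500; 72000−60000 = 12000.
Aggregate gap = KSh 303,500.

KSh 303,500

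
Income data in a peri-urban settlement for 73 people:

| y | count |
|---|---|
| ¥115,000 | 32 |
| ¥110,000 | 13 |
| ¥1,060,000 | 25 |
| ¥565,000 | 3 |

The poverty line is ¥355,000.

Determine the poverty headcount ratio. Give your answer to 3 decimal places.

0.616

45 of the 73 people have income below ¥355,000.
H = 45/73 = 0.616.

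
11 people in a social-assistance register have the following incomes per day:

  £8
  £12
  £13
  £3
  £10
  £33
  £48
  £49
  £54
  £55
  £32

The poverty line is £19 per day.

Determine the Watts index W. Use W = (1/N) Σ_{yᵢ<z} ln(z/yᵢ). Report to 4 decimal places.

Below the line: £3, £8, £10, £12, £13 (q = 5 of N = 11).
ln(z/y) terms: ln(19/3) = 1.8458; ln(19/8) = 0.8650; ln(19/10) = 0.6419; ln(19/12) = 0.4595; ln(19/13) = 0.3795.
W = 4.191700 / 11 = 0.3811.

0.3811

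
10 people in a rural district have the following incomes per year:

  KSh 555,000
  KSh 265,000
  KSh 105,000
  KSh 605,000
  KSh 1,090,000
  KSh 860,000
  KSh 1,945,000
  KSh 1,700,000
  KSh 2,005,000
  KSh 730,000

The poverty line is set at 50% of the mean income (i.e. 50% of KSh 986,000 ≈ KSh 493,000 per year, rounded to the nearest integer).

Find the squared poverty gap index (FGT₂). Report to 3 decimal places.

0.083

Poor units: KSh 105,000, KSh 265,000 (q = 2 of N = 10).
Shortfall ratios: (493000−105000)/493000 = 0.7870; (493000−265000)/493000 = 0.4625.
Squared: 0.6194; 0.2139.
Sum = 0.833281; P₂ = 0.833281 / 10 = 0.083.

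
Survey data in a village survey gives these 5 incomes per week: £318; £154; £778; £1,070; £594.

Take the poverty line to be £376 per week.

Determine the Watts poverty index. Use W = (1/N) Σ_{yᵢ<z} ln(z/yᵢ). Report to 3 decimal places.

Poor units: £154, £318 (q = 2 of N = 5).
ln(z/y) terms: ln(376/154) = 0.8926; ln(376/318) = 0.1675.
W = 1.060174 / 5 = 0.212.

0.212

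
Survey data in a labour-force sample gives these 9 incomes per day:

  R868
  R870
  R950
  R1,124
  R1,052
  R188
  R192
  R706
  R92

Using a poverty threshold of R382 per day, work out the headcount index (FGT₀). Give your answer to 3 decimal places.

3 of the 9 individuals have income below R382.
H = 3/9 = 0.333.

0.333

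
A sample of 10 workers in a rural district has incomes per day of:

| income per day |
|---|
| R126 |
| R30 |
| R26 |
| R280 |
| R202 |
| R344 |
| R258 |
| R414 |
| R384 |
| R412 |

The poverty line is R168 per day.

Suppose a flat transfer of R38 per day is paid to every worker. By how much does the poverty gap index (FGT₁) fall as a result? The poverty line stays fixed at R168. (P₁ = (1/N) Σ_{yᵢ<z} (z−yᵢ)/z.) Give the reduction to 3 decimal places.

Before: below the line — R26, R30, R126; poverty gap index (FGT₁) = 0.19167.
After the R38 transfer: below the line — R64, R68, R164; poverty gap index (FGT₁) = 0.12381.
Reduction = 0.19167 − 0.12381 = 0.068.

0.068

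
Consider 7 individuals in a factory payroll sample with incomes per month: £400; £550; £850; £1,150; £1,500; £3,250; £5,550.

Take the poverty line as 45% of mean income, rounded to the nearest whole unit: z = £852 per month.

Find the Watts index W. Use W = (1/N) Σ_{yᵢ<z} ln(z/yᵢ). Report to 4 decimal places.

Poor units: £400, £550, £850 (q = 3 of N = 7).
ln(z/y) terms: ln(852/400) = 0.7561; ln(852/550) = 0.4377; ln(852/850) = 0.0024.
W = 1.196140 / 7 = 0.1709.

0.1709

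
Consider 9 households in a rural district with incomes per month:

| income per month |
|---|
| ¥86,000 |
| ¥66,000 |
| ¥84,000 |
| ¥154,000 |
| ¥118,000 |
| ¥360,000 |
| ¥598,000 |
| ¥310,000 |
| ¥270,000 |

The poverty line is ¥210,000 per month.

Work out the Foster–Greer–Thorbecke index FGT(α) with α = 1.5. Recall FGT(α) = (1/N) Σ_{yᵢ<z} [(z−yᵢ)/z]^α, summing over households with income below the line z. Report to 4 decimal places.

Below z: ¥66,000, ¥84,000, ¥86,000, ¥118,000, ¥154,000 (q = 5 of N = 9).
Relative gaps: (210000−66000)/210000 = 0.6857; (210000−84000)/210000 = 0.6000; (210000−86000)/210000 = 0.5905; (210000−118000)/210000 = 0.4381; (210000−154000)/210000 = 0.2667.
Raised to α = 1.5: 0.56783; 0.46476; 0.45374; 0.28997; 0.13771.
Sum = 1.913996; FGT(1.5) = 1.913996 / 9 = 0.2127.

0.2127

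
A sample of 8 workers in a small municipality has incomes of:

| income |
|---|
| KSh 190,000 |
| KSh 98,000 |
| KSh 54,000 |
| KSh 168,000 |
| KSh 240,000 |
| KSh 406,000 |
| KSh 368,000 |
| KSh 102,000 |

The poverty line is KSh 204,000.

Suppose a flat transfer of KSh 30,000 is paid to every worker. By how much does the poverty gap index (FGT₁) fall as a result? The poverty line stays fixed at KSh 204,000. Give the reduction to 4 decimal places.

0.0821

Before: below the line — KSh 54,000, KSh 98,000, KSh 102,000, KSh 168,000, KSh 190,000; poverty gap index (FGT₁) = 0.250000.
After the KSh 30,000 transfer: below the line — KSh 84,000, KSh 128,000, KSh 132,000, KSh 198,000; poverty gap index (FGT₁) = 0.167892.
Reduction = 0.250000 − 0.167892 = 0.0821.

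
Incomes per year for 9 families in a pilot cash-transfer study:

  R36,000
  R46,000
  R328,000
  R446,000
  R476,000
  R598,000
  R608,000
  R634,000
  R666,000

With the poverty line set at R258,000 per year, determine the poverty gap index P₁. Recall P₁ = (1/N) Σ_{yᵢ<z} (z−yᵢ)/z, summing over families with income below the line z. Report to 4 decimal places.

Incomes under z: R36,000, R46,000 (q = 2 of N = 9).
Gap ratios (z−y)/z: (258000−36000)/258000 = 0.8605; (258000−46000)/258000 = 0.8217.
Sum of shortfalls = 1.682171; P₁ averages over all N: 1.682171 / 9 = 0.1869.

0.1869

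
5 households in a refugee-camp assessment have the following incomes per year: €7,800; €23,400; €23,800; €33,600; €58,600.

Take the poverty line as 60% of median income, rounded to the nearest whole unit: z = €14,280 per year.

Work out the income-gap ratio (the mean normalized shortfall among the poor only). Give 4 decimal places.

Poor units: €7,800 (q = 1 of N = 5).
Relative gaps: 0.4538; sum = 0.453782.
The income-gap ratio divides by q (the poor only): 0.453782 / 1 = 0.4538.

0.4538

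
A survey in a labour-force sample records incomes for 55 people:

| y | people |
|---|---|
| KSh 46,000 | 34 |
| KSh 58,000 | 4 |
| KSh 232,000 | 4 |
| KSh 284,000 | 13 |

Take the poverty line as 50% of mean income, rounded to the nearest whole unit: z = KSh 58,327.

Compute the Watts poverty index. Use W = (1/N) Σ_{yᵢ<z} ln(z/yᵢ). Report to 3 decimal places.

0.147

Poor units: 34×KSh 46,000, 4×KSh 58,000 (q = 38 of N = 55).
ln(z/y) terms: ln(58327/46000) = 0.2374 (×34); ln(58327/58000) = 0.0056 (×4).
W = 8.094895 / 55 = 0.147.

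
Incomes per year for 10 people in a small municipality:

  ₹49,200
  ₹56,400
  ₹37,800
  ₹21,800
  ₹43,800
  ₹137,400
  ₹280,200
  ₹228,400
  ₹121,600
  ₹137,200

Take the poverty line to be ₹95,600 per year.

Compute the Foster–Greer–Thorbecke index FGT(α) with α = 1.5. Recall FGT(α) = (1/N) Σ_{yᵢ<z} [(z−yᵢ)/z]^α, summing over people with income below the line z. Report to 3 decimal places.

Poor units: ₹21,800, ₹37,800, ₹43,800, ₹49,200, ₹56,400 (q = 5 of N = 10).
Shortfall ratios: (95600−21800)/95600 = 0.7720; (95600−37800)/95600 = 0.6046; (95600−43800)/95600 = 0.5418; (95600−49200)/95600 = 0.4854; (95600−56400)/95600 = 0.4100.
Raised to α = 1.5: 0.67826; 0.47012; 0.39885; 0.33814; 0.26257.
Sum = 2.147930; FGT(1.5) = 2.147930 / 10 = 0.215.

0.215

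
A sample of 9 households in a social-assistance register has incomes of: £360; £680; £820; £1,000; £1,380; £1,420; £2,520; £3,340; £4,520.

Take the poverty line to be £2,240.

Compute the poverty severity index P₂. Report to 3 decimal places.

0.242

Poor units: £360, £680, £820, £1,000, £1,380, £1,420 (q = 6 of N = 9).
Normalized shortfalls: (2240−360)/2240 = 0.8393; (2240−680)/2240 = 0.6964; (2240−820)/2240 = 0.6339; (2240−1000)/2240 = 0.5536; (2240−1380)/2240 = 0.3839; (2240−1420)/2240 = 0.3661.
Squared: 0.7044; 0.4850; 0.4019; 0.3064; 0.1474; 0.1340.
Sum = 2.179129; P₂ = 2.179129 / 9 = 0.242.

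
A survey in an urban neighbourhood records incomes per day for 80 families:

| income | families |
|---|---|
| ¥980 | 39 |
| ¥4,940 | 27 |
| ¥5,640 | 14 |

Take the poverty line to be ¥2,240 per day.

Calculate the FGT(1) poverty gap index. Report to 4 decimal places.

0.2742

Poor units: 39×¥980 (q = 39 of N = 80).
Gap ratios (z−y)/z: (2240−980)/2240 = 0.5625 (×39).
Sum of shortfalls = 21.937500; P₁ averages over all N: 21.937500 / 80 = 0.2742.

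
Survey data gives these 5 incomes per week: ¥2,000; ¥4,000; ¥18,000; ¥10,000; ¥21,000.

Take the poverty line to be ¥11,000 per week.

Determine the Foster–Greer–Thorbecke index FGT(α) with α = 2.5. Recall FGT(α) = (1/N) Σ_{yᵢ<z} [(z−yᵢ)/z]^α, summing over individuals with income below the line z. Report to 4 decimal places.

0.1862

Below the line: ¥2,000, ¥4,000, ¥10,000 (q = 3 of N = 5).
Normalized shortfalls: (11000−2000)/11000 = 0.8182; (11000−4000)/11000 = 0.6364; (11000−10000)/11000 = 0.0909.
Raised to α = 2.5: 0.60551; 0.32305; 0.00249.
Sum = 0.931052; FGT(2.5) = 0.931052 / 5 = 0.1862.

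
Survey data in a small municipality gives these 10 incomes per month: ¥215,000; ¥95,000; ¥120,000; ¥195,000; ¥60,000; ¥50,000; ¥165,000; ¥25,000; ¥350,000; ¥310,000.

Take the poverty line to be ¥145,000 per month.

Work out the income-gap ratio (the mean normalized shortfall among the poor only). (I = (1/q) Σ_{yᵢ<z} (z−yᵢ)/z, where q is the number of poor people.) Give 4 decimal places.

0.5172

Poor units: ¥25,000, ¥50,000, ¥60,000, ¥95,000, ¥120,000 (q = 5 of N = 10).
Relative gaps: 0.8276, 0.6552, 0.5862, 0.3448, 0.1724; sum = 2.586207.
I averages over the q = 5 poor units only: 2.586207 / 5 = 0.5172.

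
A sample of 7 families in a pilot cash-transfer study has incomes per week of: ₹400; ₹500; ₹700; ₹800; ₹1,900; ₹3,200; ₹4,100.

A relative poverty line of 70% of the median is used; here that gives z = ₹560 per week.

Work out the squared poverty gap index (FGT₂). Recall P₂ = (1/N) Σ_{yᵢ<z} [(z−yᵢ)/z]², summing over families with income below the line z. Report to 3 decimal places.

0.013

Incomes under z: ₹400, ₹500 (q = 2 of N = 7).
Normalized shortfalls: (560−400)/560 = 0.2857; (560−500)/560 = 0.1071.
Squared: 0.0816; 0.0115.
Sum = 0.093112; P₂ = 0.093112 / 7 = 0.013.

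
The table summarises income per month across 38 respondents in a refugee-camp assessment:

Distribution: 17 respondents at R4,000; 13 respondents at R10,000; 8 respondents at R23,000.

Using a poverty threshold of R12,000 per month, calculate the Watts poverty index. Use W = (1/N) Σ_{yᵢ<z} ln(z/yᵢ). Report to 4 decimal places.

0.5539

Below z: 17×R4,000, 13×R10,000 (q = 30 of N = 38).
ln(z/y) terms: ln(12000/4000) = 1.0986 (×17); ln(12000/10000) = 0.1823 (×13).
W = 21.046589 / 38 = 0.5539.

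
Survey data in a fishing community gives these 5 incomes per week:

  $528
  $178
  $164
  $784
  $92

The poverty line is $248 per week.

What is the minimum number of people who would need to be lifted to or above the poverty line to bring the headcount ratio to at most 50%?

1

Currently q = 3 of N = 5 are below the line (H = 0.600).
A headcount ratio of at most 50% allows at most ⌊0.50 × 5⌋ = 2 poor people.
So at least 3 − 2 = 1 must be lifted.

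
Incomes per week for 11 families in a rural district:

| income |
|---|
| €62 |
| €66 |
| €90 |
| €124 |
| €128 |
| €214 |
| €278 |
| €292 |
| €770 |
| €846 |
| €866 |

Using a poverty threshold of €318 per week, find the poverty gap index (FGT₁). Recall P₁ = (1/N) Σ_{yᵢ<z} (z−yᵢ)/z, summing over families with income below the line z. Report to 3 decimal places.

0.369

Below the line: €62, €66, €90, €124, €128, €214, €278, €292 (q = 8 of N = 11).
Gap ratios (z−y)/z: (318−62)/318 = 0.8050; (318−66)/318 = 0.7925; (318−90)/318 = 0.7170; (318−124)/318 = 0.6101; (318−128)/318 = 0.5975; (318−214)/318 = 0.3270; (318−278)/318 = 0.1258; (318−292)/318 = 0.0818.
Σ = 4.056604. Dividing by the full population N = 11 gives P₁ = 0.369.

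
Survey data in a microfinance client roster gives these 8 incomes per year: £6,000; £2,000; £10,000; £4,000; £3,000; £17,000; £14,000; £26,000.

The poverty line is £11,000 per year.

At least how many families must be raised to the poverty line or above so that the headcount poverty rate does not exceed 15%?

4

5 of the 8 families are poor, so H = 5/8 = 0.625.
A headcount ratio of at most 15% allows at most ⌊0.15 × 8⌋ = 1 poor families.
So at least 5 − 1 = 4 must be lifted.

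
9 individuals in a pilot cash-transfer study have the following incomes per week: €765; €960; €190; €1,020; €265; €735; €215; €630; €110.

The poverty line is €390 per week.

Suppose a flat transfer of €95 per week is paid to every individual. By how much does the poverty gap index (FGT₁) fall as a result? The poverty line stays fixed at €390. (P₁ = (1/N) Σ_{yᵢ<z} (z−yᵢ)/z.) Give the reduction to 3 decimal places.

0.108

Before: below the line — €110, €190, €215, €265; poverty gap index (FGT₁) = 0.22222.
After the €95 transfer: below the line — €205, €285, €310, €360; poverty gap index (FGT₁) = 0.11396.
Reduction = 0.22222 − 0.11396 = 0.108.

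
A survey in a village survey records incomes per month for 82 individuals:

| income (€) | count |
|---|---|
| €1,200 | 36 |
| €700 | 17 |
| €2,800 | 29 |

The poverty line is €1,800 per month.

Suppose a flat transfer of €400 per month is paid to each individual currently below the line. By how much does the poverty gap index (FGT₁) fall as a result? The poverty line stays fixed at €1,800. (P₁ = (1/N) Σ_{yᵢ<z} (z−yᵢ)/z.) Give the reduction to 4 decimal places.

0.1436

Before: below the line — 17×€700, 36×€1,200; poverty gap index (FGT₁) = 0.273035.
After the €400 transfer: below the line — 17×€1,100, 36×€1,600; poverty gap index (FGT₁) = 0.129404.
Reduction = 0.273035 − 0.129404 = 0.1436.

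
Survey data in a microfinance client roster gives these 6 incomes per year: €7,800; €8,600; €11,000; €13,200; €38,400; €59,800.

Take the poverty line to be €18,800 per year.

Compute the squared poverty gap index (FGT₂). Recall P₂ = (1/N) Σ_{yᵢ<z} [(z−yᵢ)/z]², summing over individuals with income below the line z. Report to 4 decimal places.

Below z: €7,800, €8,600, €11,000, €13,200 (q = 4 of N = 6).
Relative gaps: (18800−7800)/18800 = 0.5851; (18800−8600)/18800 = 0.5426; (18800−11000)/18800 = 0.4149; (18800−13200)/18800 = 0.2979.
Squared: 0.3423; 0.2944; 0.1721; 0.0887.
Sum = 0.897578; P₂ = 0.897578 / 6 = 0.1496.

0.1496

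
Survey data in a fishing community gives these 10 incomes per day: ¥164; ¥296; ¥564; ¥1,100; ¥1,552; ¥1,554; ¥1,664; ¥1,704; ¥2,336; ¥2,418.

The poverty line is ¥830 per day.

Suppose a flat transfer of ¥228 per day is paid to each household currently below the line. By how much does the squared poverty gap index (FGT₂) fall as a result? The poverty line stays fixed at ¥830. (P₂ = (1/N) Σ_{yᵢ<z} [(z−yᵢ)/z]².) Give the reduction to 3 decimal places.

0.074

Before: below the line — ¥164, ¥296, ¥564; squared poverty gap index (FGT₂) = 0.11605.
After the ¥228 transfer: below the line — ¥392, ¥524, ¥792; squared poverty gap index (FGT₂) = 0.04165.
Reduction = 0.11605 − 0.04165 = 0.074.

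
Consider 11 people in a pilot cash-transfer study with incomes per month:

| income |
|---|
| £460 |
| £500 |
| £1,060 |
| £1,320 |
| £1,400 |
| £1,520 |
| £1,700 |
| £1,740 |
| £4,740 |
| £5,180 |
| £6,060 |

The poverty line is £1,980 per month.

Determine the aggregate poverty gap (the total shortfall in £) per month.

Poor units: £460, £500, £1,060, £1,320, £1,400, £1,520, £1,700, £1,740 (q = 8 of N = 11).
Individual gaps: 1980−460 = 1520; 1980−500 = 1480; 1980−1060 = 920; 1980−1320 = 660; 1980−1400 = 580; 1980−1520 = 460; 1980−1700 = 280; 1980−1740 = 240.
Aggregate gap = £6,140.

£6,140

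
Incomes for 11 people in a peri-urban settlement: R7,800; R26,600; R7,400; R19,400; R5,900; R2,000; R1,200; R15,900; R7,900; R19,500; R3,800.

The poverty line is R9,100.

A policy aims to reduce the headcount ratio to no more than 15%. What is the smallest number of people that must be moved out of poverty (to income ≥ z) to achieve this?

Currently q = 7 of N = 11 are below the line (H = 0.636).
A headcount ratio of at most 15% allows at most ⌊0.15 × 11⌋ = 1 poor people.
So at least 7 − 1 = 6 must be lifted.

6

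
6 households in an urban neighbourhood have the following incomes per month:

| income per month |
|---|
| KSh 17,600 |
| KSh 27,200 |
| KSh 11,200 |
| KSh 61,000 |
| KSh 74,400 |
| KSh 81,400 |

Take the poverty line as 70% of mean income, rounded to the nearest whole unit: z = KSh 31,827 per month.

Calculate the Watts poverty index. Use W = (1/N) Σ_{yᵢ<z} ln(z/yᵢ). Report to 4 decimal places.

0.2990

Poor units: KSh 11,200, KSh 17,600, KSh 27,200 (q = 3 of N = 6).
Log gaps: ln(31827/11200) = 1.0444; ln(31827/17600) = 0.5924; ln(31827/27200) = 0.1571.
W = 1.793915 / 6 = 0.2990.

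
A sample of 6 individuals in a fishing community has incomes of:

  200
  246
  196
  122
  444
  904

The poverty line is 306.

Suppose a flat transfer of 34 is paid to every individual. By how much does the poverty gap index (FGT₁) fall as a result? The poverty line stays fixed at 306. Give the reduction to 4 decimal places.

Before: below the line — 122, 196, 200, 246; poverty gap index (FGT₁) = 0.250545.
After the 34 transfer: below the line — 156, 230, 234, 280; poverty gap index (FGT₁) = 0.176471.
Reduction = 0.250545 − 0.176471 = 0.0741.

0.0741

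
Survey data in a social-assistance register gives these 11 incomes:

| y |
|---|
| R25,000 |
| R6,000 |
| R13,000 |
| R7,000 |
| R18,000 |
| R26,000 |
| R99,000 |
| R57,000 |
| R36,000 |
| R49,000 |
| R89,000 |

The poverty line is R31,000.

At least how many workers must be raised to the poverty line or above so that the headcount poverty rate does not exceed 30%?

3

6 of the 11 workers are poor, so H = 6/11 = 0.545.
A headcount ratio of at most 30% allows at most ⌊0.30 × 11⌋ = 3 poor workers.
So at least 6 − 3 = 3 must be lifted.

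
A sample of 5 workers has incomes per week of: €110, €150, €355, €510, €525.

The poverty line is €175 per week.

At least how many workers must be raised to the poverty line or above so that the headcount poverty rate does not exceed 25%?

2 of the 5 workers are poor, so H = 2/5 = 0.400.
A headcount ratio of at most 25% allows at most ⌊0.25 × 5⌋ = 1 poor workers.
So at least 2 − 1 = 1 must be lifted.

1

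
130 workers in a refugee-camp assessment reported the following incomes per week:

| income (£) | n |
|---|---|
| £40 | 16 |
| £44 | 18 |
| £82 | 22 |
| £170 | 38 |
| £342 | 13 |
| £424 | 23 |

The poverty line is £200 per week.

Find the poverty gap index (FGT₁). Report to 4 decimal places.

0.3502

Below z: 16×£40, 18×£44, 22×£82, 38×£170 (q = 94 of N = 130).
Normalized shortfalls: (200−40)/200 = 0.8000 (×16); (200−44)/200 = 0.7800 (×18); (200−82)/200 = 0.5900 (×22); (200−170)/200 = 0.1500 (×38).
Σ = 45.520000. Dividing by the full population N = 130 gives P₁ = 0.3502.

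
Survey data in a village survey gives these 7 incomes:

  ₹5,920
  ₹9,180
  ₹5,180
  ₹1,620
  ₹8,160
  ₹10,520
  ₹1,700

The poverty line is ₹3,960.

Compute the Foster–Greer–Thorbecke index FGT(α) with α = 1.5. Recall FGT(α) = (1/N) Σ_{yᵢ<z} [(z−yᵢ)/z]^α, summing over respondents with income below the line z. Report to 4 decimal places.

0.1265

Below the line: ₹1,620, ₹1,700 (q = 2 of N = 7).
Shortfall ratios: (3960−1620)/3960 = 0.5909; (3960−1700)/3960 = 0.5707.
Raised to α = 1.5: 0.45424; 0.43114.
Sum = 0.885377; FGT(1.5) = 0.885377 / 7 = 0.1265.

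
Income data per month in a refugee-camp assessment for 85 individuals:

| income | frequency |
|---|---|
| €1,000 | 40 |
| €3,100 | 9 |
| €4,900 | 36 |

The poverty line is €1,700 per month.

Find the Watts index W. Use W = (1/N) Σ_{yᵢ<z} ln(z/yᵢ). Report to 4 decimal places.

0.2497

Poor units: 40×€1,000 (q = 40 of N = 85).
Log gaps: ln(1700/1000) = 0.5306 (×40).
W = 21.225130 / 85 = 0.2497.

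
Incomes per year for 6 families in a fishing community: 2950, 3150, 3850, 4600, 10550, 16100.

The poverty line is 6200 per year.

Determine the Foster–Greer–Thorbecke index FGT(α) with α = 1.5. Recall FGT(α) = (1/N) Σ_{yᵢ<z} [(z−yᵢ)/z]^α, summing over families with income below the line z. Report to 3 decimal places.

Below the line: 2950, 3150, 3850, 4600 (q = 4 of N = 6).
Relative gaps: (6200−2950)/6200 = 0.5242; (6200−3150)/6200 = 0.4919; (6200−3850)/6200 = 0.3790; (6200−4600)/6200 = 0.2581.
Raised to α = 1.5: 0.37952; 0.34503; 0.23335; 0.13110.
Sum = 1.089007; FGT(1.5) = 1.089007 / 6 = 0.182.

0.182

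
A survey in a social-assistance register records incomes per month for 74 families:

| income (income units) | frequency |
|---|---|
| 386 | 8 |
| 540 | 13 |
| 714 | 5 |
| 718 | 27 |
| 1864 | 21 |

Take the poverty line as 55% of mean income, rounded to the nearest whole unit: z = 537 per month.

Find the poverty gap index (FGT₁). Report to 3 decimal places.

Incomes under z: 8×386 (q = 8 of N = 74).
Relative gaps: (537−386)/537 = 0.2812 (×8).
Σ = 2.249534. Dividing by the full population N = 74 gives P₁ = 0.030.

0.030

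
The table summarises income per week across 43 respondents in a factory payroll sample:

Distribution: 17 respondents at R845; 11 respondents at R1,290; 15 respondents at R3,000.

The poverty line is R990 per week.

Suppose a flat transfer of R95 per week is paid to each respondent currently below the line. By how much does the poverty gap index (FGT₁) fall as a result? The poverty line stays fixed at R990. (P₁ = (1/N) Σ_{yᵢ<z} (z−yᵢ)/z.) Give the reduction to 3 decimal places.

0.038

Before: below the line — 17×R845; poverty gap index (FGT₁) = 0.05790.
After the R95 transfer: below the line — 17×R940; poverty gap index (FGT₁) = 0.01997.
Reduction = 0.05790 − 0.01997 = 0.038.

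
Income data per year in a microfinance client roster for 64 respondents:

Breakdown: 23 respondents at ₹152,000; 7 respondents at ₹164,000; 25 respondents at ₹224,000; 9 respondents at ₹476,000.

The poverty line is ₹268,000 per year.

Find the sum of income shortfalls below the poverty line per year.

Poor units: 23×₹152,000, 7×₹164,000, 25×₹224,000 (q = 55 of N = 64).
Individual gaps: 23×(268000−152000) = 2668000; 7×(268000−164000) = 728000; 25×(268000−224000) = 1100000.
Aggregate gap = ₹4,496,000.

₹4,496,000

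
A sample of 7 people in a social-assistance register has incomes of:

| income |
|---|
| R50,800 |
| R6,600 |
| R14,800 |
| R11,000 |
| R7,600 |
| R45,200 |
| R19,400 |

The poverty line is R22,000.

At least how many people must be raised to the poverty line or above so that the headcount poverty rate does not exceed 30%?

3

5 of the 7 people are poor, so H = 5/7 = 0.714.
A headcount ratio of at most 30% allows at most ⌊0.30 × 7⌋ = 2 poor people.
So at least 5 − 2 = 3 must be lifted.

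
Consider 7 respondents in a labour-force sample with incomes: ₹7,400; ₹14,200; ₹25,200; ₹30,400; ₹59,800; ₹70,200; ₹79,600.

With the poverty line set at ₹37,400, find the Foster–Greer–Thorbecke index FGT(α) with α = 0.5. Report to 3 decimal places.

Poor units: ₹7,400, ₹14,200, ₹25,200, ₹30,400 (q = 4 of N = 7).
Gap ratios (z−y)/z: (37400−7400)/37400 = 0.8021; (37400−14200)/37400 = 0.6203; (37400−25200)/37400 = 0.3262; (37400−30400)/37400 = 0.1872.
Raised to α = 0.5: 0.89562; 0.78760; 0.57114; 0.43263.
Sum = 2.686995; FGT(0.5) = 2.686995 / 7 = 0.384.

0.384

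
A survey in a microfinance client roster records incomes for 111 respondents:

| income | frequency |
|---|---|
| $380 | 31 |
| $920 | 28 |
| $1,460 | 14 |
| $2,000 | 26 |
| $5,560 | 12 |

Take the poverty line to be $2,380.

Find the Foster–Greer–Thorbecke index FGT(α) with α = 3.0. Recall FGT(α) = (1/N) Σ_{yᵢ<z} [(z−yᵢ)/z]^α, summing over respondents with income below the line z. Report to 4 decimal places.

Poor units: 31×$380, 28×$920, 14×$1,460, 26×$2,000 (q = 99 of N = 111).
Gap ratios (z−y)/z: (2380−380)/2380 = 0.8403 (×31); (2380−920)/2380 = 0.6134 (×28); (2380−1460)/2380 = 0.3866 (×14); (2380−2000)/2380 = 0.1597 (×26).
Raised to α = 3.0: 0.59342 (×31); 0.23085 (×28); 0.05776 (×14); 0.00407 (×26).
Sum = 25.774134; FGT(3.0) = 25.774134 / 111 = 0.2322.

0.2322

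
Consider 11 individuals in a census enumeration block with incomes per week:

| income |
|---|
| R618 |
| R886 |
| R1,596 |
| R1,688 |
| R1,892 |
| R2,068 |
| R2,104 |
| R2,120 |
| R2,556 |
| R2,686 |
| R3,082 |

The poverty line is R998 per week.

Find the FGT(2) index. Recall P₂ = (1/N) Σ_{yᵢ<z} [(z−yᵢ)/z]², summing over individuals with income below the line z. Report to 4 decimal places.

0.0143

Below the line: R618, R886 (q = 2 of N = 11).
Shortfall ratios: (998−618)/998 = 0.3808; (998−886)/998 = 0.1122.
Squared: 0.1450; 0.0126.
Sum = 0.157574; P₂ = 0.157574 / 11 = 0.0143.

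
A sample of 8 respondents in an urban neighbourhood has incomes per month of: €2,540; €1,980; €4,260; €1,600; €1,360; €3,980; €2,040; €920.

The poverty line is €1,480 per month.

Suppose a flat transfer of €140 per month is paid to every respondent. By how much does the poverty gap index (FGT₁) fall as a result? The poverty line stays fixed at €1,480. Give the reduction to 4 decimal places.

0.0220

Before: below the line — €920, €1,360; poverty gap index (FGT₁) = 0.057432.
After the €140 transfer: below the line — €1,060; poverty gap index (FGT₁) = 0.035473.
Reduction = 0.057432 − 0.035473 = 0.0220.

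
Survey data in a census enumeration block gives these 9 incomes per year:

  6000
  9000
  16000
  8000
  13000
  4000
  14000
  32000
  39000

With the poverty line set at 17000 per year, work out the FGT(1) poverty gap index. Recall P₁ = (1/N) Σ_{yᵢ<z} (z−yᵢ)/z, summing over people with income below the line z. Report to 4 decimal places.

0.3203

Below z: 4000, 6000, 8000, 9000, 13000, 14000, 16000 (q = 7 of N = 9).
Normalized shortfalls: (17000−4000)/17000 = 0.7647; (17000−6000)/17000 = 0.6471; (17000−8000)/17000 = 0.5294; (17000−9000)/17000 = 0.4706; (17000−13000)/17000 = 0.2353; (17000−14000)/17000 = 0.1765; (17000−16000)/17000 = 0.0588.
Sum of shortfalls = 2.882353; P₁ averages over all N: 2.882353 / 9 = 0.3203.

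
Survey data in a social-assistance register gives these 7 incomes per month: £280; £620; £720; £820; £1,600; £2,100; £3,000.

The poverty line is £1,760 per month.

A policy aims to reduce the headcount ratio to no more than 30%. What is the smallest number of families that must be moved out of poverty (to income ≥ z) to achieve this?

5 of the 7 families are poor, so H = 5/7 = 0.714.
A headcount ratio of at most 30% allows at most ⌊0.30 × 7⌋ = 2 poor families.
So at least 5 − 2 = 3 must be lifted.

3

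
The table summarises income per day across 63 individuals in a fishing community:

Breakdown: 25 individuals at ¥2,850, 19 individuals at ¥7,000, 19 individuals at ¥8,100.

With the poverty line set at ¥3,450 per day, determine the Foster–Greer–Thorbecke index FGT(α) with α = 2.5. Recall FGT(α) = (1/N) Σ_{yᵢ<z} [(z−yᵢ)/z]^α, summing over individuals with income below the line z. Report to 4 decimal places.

0.0050

Below the line: 25×¥2,850 (q = 25 of N = 63).
Shortfall ratios: (3450−2850)/3450 = 0.1739 (×25).
Raised to α = 2.5: 0.01261 (×25).
Sum = 0.315334; FGT(2.5) = 0.315334 / 63 = 0.0050.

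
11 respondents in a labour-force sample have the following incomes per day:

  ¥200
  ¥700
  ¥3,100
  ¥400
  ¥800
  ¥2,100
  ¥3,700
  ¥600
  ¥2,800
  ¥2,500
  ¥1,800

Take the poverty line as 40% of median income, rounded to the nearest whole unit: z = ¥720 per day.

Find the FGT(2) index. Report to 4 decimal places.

Below z: ¥200, ¥400, ¥600, ¥700 (q = 4 of N = 11).
Relative gaps: (720−200)/720 = 0.7222; (720−400)/720 = 0.4444; (720−600)/720 = 0.1667; (720−700)/720 = 0.0278.
Squared: 0.5216; 0.1975; 0.0278; 0.0008.
Sum = 0.747685; P₂ = 0.747685 / 11 = 0.0680.

0.0680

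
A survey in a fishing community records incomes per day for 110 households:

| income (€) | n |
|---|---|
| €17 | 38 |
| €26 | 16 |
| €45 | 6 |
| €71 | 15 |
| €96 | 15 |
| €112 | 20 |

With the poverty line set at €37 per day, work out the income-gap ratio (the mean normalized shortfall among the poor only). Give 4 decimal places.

Below the line: 38×€17, 16×€26 (q = 54 of N = 110).
Shortfall ratios (z−y)/z: 0.5405 (×38), 0.2973 (×16); sum = 25.297297.
I averages over the q = 54 poor units only: 25.297297 / 54 = 0.4685.

0.4685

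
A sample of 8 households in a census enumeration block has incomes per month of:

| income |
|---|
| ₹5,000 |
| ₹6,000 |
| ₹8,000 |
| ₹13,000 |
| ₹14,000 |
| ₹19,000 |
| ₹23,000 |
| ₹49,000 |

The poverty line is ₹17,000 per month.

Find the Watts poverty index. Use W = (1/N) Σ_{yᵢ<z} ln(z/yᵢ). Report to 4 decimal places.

Incomes under z: ₹5,000, ₹6,000, ₹8,000, ₹13,000, ₹14,000 (q = 5 of N = 8).
ln(z/y) terms: ln(17000/5000) = 1.2238; ln(17000/6000) = 1.0415; ln(17000/8000) = 0.7538; ln(17000/13000) = 0.2683; ln(17000/14000) = 0.1942.
W = 3.481421 / 8 = 0.4352.

0.4352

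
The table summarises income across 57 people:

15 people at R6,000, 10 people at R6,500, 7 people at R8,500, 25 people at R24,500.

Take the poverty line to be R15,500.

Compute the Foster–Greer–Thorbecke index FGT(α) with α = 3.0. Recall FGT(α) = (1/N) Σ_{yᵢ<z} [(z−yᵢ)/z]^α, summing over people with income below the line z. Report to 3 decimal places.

0.106

Incomes under z: 15×R6,000, 10×R6,500, 7×R8,500 (q = 32 of N = 57).
Gap ratios (z−y)/z: (15500−6000)/15500 = 0.6129 (×15); (15500−6500)/15500 = 0.5806 (×10); (15500−8500)/15500 = 0.4516 (×7).
Raised to α = 3.0: 0.23024 (×15); 0.19576 (×10); 0.09211 (×7).
Sum = 6.055956; FGT(3.0) = 6.055956 / 57 = 0.106.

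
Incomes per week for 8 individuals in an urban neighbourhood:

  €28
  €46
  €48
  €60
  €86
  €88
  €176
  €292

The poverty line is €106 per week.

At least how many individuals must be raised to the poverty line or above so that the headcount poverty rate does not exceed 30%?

6 of the 8 individuals are poor, so H = 6/8 = 0.750.
A headcount ratio of at most 30% allows at most ⌊0.30 × 8⌋ = 2 poor individuals.
So at least 6 − 2 = 4 must be lifted.

4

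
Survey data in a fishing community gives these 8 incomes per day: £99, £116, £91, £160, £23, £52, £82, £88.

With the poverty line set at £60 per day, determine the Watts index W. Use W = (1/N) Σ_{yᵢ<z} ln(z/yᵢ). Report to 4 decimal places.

0.1377

Incomes under z: £23, £52 (q = 2 of N = 8).
Log shortfalls: ln(60/23) = 0.9589; ln(60/52) = 0.1431.
W = 1.101951 / 8 = 0.1377.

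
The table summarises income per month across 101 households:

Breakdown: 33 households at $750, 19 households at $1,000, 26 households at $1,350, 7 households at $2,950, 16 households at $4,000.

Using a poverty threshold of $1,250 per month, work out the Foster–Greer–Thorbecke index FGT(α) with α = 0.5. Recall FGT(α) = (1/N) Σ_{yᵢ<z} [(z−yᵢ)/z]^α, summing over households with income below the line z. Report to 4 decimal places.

0.2908

Poor units: 33×$750, 19×$1,000 (q = 52 of N = 101).
Gap ratios (z−y)/z: (1250−750)/1250 = 0.4000 (×33); (1250−1000)/1250 = 0.2000 (×19).
Raised to α = 0.5: 0.63246 (×33); 0.44721 (×19).
Sum = 29.368091; FGT(0.5) = 29.368091 / 101 = 0.2908.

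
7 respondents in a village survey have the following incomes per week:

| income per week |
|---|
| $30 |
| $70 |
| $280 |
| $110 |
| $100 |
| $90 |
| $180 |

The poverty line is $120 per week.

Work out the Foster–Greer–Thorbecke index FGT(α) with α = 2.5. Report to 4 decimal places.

0.0920

Poor units: $30, $70, $90, $100, $110 (q = 5 of N = 7).
Shortfall ratios: (120−30)/120 = 0.7500; (120−70)/120 = 0.4167; (120−90)/120 = 0.2500; (120−100)/120 = 0.1667; (120−110)/120 = 0.0833.
Raised to α = 2.5: 0.48714; 0.11207; 0.03125; 0.01134; 0.00200.
Sum = 0.643800; FGT(2.5) = 0.643800 / 7 = 0.0920.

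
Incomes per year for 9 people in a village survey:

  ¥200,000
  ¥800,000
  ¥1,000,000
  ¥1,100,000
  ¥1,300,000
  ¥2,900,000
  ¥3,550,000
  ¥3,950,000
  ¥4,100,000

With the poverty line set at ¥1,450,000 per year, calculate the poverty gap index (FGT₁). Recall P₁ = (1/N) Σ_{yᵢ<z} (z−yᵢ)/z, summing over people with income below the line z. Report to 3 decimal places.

0.218

Incomes under z: ¥200,000, ¥800,000, ¥1,000,000, ¥1,100,000, ¥1,300,000 (q = 5 of N = 9).
Relative gaps: (1450000−200000)/1450000 = 0.8621; (1450000−800000)/1450000 = 0.4483; (1450000−1000000)/1450000 = 0.3103; (1450000−1100000)/1450000 = 0.2414; (1450000−1300000)/1450000 = 0.1034.
Σ = 1.965517. Dividing by the full population N = 9 gives P₁ = 0.218.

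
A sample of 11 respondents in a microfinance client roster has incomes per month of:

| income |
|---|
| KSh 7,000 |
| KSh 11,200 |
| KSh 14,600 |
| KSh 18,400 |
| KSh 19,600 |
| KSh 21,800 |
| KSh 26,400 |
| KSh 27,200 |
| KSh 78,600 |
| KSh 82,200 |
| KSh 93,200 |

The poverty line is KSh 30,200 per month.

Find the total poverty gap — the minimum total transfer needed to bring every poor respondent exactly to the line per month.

KSh 95,400

Below the line: KSh 7,000, KSh 11,200, KSh 14,600, KSh 18,400, KSh 19,600, KSh 21,800, KSh 26,400, KSh 27,200 (q = 8 of N = 11).
Individual gaps: 30200−7000 = 23200; 30200−11200 = 19000; 30200−14600 = 15600; 30200−18400 = 11800; 30200−19600 = 10600; 30200−21800 = 8400; 30200−26400 = 3800; 30200−27200 = 3000.
Aggregate gap = KSh 95,400.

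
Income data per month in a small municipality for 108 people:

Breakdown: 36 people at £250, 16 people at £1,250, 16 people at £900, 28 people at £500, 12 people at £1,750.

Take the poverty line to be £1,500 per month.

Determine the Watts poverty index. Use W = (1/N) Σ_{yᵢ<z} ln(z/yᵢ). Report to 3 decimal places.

Poor units: 36×£250, 28×£500, 16×£900, 16×£1,250 (q = 96 of N = 108).
Log shortfalls: ln(1500/250) = 1.7918 (×36); ln(1500/500) = 1.0986 (×28); ln(1500/900) = 0.5108 (×16); ln(1500/1250) = 0.1823 (×16).
W = 106.354840 / 108 = 0.985.

0.985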